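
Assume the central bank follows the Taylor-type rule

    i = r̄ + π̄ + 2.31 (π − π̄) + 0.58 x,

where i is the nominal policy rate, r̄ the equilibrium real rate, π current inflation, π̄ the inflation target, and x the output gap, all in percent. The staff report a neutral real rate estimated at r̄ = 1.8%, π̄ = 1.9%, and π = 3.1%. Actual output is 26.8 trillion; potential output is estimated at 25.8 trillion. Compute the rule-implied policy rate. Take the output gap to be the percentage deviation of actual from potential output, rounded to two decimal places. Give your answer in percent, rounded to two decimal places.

8.72%

Output gap = 100 × (26.8 − 25.8) / 25.8 = 3.88%.
i = 1.80 + 1.90 + 2.31 × (3.10 − 1.90) + 0.58 × 3.88
   = 1.80 + 1.9 + 2.772 + 2.2504 = 8.72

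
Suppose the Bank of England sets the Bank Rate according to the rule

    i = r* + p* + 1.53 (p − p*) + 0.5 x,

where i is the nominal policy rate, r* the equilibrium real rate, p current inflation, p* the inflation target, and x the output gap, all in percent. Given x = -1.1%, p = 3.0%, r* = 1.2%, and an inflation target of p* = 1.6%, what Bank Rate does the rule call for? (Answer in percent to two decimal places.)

4.39%

i = 1.2 + 1.6 + 1.53 × (3.0 − 1.6) + 0.5 × (-1.1)
   = 1.2 + 1.6 + 2.142 − 0.55 = 4.39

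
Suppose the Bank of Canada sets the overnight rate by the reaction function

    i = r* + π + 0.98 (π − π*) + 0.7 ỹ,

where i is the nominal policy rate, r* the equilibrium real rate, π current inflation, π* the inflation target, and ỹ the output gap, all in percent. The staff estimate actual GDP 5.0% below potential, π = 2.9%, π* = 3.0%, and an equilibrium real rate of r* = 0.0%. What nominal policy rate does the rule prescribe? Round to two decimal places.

-0.70%

Output 5.0% below potential → ỹ = -5.0.
i = 0.0 + 2.9 + 0.98 × (2.9 − 3.0) + 0.7 × (-5.0)
   = 0.0 + 2.9 − 0.098 − 3.5 = -0.70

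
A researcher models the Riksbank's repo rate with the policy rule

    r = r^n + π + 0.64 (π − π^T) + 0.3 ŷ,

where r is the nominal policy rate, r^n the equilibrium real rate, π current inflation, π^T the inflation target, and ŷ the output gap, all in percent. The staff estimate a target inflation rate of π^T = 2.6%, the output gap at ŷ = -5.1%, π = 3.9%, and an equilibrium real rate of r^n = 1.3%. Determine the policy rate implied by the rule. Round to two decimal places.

r = 1.3 + 3.9 + 0.64 × (3.9 − 2.6) + 0.3 × (-5.1)
   = 1.3 + 3.9 + 0.832 − 1.53 = 4.50

4.50%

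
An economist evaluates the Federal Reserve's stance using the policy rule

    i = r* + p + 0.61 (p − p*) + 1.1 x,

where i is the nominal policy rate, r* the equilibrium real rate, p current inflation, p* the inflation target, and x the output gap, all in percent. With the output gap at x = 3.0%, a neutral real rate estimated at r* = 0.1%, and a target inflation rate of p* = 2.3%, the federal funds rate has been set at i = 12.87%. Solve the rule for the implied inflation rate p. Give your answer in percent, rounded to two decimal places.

6.75%

Collecting p: i = r* + (1 + 0.61) p − 0.61 p* + 1.1 x
1.61 p = 12.87 − 0.1 + 0.61 × 2.3 − 1.1 × 3.0 = 10.873
p = 10.873 / 1.61 = 6.75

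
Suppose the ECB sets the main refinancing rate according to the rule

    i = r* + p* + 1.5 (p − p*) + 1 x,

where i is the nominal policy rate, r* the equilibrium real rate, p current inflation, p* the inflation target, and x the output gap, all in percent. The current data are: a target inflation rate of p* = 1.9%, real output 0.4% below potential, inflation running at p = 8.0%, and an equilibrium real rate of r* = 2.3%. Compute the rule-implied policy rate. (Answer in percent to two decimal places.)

Output 0.4% below potential → x = -0.4.
i = 2.3 + 1.9 + 1.5 × (8.0 − 1.9) + 1 × (-0.4)
   = 2.3 + 1.9 + 9.15 − 0.4 = 12.95

12.95%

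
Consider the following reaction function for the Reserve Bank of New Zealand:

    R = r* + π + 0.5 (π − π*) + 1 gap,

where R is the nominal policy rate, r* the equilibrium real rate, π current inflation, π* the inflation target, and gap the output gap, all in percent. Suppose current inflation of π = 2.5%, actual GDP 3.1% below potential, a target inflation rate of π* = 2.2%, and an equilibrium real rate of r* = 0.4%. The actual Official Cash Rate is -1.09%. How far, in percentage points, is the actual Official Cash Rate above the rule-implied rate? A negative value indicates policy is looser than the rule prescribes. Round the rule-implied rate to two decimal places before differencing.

Output 3.1% below potential → gap = -3.1.
R = 0.4 + 2.5 + 0.5 × (2.5 − 2.2) + 1 × (-3.1)
   = 0.4 + 2.5 + 0.15 − 3.1 = -0.05
Deviation = -1.09 − (-0.05) = -1.04 pp.

-1.04 pp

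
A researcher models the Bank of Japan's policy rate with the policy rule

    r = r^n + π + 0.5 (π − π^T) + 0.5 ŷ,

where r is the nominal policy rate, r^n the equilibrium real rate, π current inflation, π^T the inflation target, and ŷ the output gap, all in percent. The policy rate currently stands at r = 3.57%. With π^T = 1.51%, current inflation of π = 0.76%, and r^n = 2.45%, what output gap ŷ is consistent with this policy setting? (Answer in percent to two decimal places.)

0.5 ŷ = 3.57 − 2.45 − 0.76 − 0.5 × (0.76 − 1.51) = 0.735
ŷ = 0.735 / 0.5 = 1.47

1.47%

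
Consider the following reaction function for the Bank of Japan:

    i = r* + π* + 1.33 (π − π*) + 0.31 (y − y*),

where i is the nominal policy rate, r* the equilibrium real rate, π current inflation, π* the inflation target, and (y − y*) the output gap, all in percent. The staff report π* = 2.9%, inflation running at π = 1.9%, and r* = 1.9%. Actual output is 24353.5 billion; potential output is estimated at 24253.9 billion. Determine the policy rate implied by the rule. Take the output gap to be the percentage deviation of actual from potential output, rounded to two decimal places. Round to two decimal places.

3.60%

Output gap = 100 × (24353.5 − 24253.9) / 24253.9 = 0.41%.
i = 1.90 + 2.90 + 1.33 × (1.90 − 2.90) + 0.31 × 0.41
   = 1.90 + 2.9 − 1.33 + 0.1271 = 3.60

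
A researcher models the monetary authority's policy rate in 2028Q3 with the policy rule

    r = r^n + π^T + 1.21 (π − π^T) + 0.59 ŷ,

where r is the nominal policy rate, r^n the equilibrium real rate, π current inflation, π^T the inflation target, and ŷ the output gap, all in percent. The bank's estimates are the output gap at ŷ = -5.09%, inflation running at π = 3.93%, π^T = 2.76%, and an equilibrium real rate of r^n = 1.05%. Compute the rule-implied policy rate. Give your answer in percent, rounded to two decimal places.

2.22%

r = 1.05 + 2.76 + 1.21 × (3.93 − 2.76) + 0.59 × (-5.09)
   = 1.05 + 2.76 + 1.4157 − 3.0031 = 2.22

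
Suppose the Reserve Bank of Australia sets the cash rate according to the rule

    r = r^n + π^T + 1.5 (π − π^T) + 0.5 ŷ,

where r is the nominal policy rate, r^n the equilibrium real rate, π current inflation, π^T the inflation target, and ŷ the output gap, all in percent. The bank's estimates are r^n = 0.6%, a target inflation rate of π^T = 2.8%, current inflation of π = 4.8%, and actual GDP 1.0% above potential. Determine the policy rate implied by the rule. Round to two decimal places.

Output 1.0% above potential → ŷ = 1.0.
r = 0.6 + 2.8 + 1.5 × (4.8 − 2.8) + 0.5 × 1.0
   = 0.6 + 2.8 + 3 + 0.5 = 6.90

6.90%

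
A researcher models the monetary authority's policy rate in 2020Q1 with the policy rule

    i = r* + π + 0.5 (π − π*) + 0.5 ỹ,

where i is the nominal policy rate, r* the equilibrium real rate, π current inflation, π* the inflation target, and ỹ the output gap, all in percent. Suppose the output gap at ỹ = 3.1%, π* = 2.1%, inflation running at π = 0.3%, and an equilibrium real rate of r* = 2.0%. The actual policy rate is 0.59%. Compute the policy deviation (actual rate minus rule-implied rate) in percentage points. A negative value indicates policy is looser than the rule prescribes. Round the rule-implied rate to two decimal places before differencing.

-2.36 pp

i = 2.0 + 0.3 + 0.5 × (0.3 − 2.1) + 0.5 × 3.1
   = 2.0 + 0.3 − 0.9 + 1.55 = 2.95
Deviation = 0.59 − 2.95 = -2.36 pp.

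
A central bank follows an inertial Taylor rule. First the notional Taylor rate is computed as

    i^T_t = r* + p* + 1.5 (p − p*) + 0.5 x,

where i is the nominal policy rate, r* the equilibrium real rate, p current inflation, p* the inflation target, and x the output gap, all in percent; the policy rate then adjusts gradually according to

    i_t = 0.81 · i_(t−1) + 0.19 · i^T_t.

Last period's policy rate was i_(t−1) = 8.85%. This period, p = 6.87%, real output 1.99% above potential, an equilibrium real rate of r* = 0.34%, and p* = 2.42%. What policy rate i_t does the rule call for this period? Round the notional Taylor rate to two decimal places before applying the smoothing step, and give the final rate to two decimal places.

Output 1.99% above potential → x = 1.99.
i^T_t = 0.34 + 2.42 + 1.5 × (6.87 − 2.42) + 0.5 × 1.99
   = 0.34 + 2.42 + 6.675 + 0.995 = 10.43
i_t = 0.81 × 8.85 + 0.19 × 10.43 = 7.1685 + 1.9817 = 9.15

9.15%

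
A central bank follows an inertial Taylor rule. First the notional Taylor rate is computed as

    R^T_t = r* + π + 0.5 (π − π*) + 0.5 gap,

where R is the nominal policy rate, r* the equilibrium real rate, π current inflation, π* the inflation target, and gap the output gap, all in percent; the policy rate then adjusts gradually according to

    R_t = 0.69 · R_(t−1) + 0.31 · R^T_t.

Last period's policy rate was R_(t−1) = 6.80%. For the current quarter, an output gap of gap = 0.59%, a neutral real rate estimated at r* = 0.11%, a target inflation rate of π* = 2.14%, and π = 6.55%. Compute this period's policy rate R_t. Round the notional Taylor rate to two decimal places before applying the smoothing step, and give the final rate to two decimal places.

7.53%

R^T_t = 0.11 + 6.55 + 0.5 × (6.55 − 2.14) + 0.5 × 0.59
   = 0.11 + 6.55 + 2.205 + 0.295 = 9.16
R_t = 0.69 × 6.80 + 0.31 × 9.16 = 4.692 + 2.8396 = 7.53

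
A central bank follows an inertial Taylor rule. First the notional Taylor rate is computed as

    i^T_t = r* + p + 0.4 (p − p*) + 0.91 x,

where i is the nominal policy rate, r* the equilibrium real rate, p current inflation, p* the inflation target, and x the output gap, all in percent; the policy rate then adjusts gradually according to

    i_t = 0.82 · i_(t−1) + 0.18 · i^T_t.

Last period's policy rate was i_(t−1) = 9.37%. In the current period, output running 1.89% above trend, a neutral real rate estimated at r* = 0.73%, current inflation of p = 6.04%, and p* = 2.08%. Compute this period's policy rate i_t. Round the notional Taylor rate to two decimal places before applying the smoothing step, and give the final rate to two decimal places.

Output 1.89% above potential → x = 1.89.
i^T_t = 0.73 + 6.04 + 0.4 × (6.04 − 2.08) + 0.91 × 1.89
   = 0.73 + 6.04 + 1.584 + 1.7199 = 10.07
i_t = 0.82 × 9.37 + 0.18 × 10.07 = 7.6834 + 1.8126 = 9.50

9.50%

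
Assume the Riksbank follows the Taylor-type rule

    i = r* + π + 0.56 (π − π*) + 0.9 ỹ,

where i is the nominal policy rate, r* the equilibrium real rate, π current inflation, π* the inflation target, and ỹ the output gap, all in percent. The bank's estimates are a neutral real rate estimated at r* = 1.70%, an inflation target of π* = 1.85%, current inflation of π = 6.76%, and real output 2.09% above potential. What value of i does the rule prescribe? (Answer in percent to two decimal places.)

13.09%

Output 2.09% above potential → ỹ = 2.09.
i = 1.70 + 6.76 + 0.56 × (6.76 − 1.85) + 0.9 × 2.09
   = 1.70 + 6.76 + 2.7496 + 1.881 = 13.09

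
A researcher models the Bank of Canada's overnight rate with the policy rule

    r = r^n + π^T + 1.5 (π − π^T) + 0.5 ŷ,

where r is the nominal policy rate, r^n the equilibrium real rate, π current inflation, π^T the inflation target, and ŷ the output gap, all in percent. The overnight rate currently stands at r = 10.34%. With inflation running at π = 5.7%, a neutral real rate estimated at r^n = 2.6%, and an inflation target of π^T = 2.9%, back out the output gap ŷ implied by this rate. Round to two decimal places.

1.28%

0.5 ŷ = 10.34 − 2.6 − 2.9 − 1.5 × (5.7 − 2.9) = 0.64
ŷ = 0.64 / 0.5 = 1.28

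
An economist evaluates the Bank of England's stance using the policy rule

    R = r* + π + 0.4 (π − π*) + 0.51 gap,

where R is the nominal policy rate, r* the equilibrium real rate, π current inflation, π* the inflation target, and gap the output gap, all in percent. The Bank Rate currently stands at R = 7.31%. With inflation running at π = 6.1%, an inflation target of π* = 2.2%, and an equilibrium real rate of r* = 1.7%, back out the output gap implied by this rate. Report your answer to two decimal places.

0.51 gap = 7.31 − 1.7 − 6.1 − 0.4 × (6.1 − 2.2) = -2.05
gap = -2.05 / 0.51 = -4.02

-4.02%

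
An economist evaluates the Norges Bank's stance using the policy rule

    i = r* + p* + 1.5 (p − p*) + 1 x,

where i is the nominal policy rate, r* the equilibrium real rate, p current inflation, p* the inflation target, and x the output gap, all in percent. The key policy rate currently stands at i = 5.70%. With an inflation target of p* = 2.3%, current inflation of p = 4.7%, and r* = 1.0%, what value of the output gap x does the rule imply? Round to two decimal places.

1 x = 5.70 − 1.0 − 2.3 − 1.5 × (4.7 − 2.3) = -1.2
x = -1.2 / 1 = -1.20

-1.20%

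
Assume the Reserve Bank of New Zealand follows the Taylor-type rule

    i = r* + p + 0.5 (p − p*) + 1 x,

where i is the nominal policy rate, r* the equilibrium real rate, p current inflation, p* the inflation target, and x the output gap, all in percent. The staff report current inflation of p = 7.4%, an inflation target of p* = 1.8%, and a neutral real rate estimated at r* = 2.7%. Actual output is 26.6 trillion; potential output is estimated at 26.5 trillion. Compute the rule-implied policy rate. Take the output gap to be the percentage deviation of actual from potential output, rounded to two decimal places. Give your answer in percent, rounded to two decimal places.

13.28%

Output gap = 100 × (26.6 − 26.5) / 26.5 = 0.38%.
i = 2.70 + 7.40 + 0.5 × (7.40 − 1.80) + 1 × 0.38
   = 2.70 + 7.4 + 2.8 + 0.38 = 13.28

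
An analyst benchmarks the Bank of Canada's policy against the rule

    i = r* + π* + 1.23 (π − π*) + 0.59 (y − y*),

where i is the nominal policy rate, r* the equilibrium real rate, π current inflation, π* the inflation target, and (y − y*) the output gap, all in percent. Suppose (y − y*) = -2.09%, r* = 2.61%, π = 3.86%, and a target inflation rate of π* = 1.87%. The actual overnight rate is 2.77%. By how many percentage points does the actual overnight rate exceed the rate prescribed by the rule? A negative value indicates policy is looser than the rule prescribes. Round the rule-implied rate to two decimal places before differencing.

i = 2.61 + 1.87 + 1.23 × (3.86 − 1.87) + 0.59 × (-2.09)
   = 2.61 + 1.87 + 2.4477 − 1.2331 = 5.69
Deviation = 2.77 − 5.69 = -2.92 pp.

-2.92 pp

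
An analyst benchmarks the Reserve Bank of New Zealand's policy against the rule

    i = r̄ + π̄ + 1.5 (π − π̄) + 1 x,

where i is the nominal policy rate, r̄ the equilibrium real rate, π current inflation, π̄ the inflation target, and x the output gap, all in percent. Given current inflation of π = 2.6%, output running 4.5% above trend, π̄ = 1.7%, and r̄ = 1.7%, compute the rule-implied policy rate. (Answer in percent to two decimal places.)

Output 4.5% above potential → x = 4.5.
i = 1.7 + 1.7 + 1.5 × (2.6 − 1.7) + 1 × 4.5
   = 1.7 + 1.7 + 1.35 + 4.5 = 9.25

9.25%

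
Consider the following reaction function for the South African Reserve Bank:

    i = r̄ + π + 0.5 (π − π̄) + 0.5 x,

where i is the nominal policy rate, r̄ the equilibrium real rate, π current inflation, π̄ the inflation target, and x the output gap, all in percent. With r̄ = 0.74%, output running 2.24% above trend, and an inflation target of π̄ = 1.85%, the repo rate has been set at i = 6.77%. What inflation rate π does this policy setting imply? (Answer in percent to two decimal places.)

3.89%

Output 2.24% above potential → x = 2.24.
Collecting π: i = r̄ + (1 + 0.5) π − 0.5 π̄ + 0.5 x
1.5 π = 6.77 − 0.74 + 0.5 × 1.85 − 0.5 × 2.24 = 5.835
π = 5.835 / 1.5 = 3.89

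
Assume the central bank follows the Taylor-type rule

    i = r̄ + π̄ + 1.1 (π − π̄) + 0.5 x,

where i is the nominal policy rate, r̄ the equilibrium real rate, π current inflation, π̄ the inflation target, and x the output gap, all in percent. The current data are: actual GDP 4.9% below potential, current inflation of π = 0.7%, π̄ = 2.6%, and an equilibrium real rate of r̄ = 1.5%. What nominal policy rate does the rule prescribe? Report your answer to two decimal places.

Output 4.9% below potential → x = -4.9.
i = 1.5 + 2.6 + 1.1 × (0.7 − 2.6) + 0.5 × (-4.9)
   = 1.5 + 2.6 − 2.09 − 2.45 = -0.44

-0.44%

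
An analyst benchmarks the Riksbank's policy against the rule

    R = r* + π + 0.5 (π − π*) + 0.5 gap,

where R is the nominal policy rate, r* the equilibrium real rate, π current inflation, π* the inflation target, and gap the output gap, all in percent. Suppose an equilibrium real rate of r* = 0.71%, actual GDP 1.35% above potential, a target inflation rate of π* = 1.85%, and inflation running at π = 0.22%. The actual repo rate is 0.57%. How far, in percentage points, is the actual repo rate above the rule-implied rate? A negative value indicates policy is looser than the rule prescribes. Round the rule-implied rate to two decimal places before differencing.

-0.22 pp

Output 1.35% above potential → gap = 1.35.
R = 0.71 + 0.22 + 0.5 × (0.22 − 1.85) + 0.5 × 1.35
   = 0.71 + 0.22 − 0.815 + 0.675 = 0.79
Deviation = 0.57 − 0.79 = -0.22 pp.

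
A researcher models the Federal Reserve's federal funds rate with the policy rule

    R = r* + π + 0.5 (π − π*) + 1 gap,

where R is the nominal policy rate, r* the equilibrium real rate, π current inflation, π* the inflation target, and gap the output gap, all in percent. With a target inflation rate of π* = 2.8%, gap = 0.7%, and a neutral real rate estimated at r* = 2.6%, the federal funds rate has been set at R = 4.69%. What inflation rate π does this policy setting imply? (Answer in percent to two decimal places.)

1.86%

Collecting π: R = r* + (1 + 0.5) π − 0.5 π* + 1 gap
1.5 π = 4.69 − 2.6 + 0.5 × 2.8 − 1 × 0.7 = 2.79
π = 2.79 / 1.5 = 1.86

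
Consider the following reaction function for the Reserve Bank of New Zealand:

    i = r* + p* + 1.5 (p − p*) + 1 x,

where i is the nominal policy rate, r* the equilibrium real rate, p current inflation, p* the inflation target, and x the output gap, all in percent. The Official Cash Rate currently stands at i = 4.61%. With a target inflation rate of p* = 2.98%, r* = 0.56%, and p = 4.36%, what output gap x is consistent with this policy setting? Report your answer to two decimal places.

-1.00%

1 x = 4.61 − 0.56 − 2.98 − 1.5 × (4.36 − 2.98) = -1
x = -1 / 1 = -1.00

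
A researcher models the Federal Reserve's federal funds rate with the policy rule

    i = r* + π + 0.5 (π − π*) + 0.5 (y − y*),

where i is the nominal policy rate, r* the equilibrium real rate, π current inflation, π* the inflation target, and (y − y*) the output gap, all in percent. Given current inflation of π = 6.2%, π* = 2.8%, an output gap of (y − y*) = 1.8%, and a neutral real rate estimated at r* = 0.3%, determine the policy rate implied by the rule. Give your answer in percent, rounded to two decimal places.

9.10%

i = 0.3 + 6.2 + 0.5 × (6.2 − 2.8) + 0.5 × 1.8
   = 0.3 + 6.2 + 1.7 + 0.9 = 9.10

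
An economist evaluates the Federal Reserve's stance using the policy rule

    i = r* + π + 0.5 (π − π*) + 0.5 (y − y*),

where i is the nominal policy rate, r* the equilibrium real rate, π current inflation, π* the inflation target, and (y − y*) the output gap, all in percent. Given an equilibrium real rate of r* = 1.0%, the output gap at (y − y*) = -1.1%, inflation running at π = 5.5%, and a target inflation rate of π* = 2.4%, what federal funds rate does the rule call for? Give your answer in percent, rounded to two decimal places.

7.50%

i = 1.0 + 5.5 + 0.5 × (5.5 − 2.4) + 0.5 × (-1.1)
   = 1.0 + 5.5 + 1.55 − 0.55 = 7.50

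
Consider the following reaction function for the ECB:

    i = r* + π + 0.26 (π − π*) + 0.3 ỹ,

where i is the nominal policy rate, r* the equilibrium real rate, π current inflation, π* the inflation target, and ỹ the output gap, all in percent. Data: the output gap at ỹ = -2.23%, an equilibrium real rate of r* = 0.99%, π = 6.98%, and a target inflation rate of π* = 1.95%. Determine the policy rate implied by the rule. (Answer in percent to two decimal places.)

i = 0.99 + 6.98 + 0.26 × (6.98 − 1.95) + 0.3 × (-2.23)
   = 0.99 + 6.98 + 1.3078 − 0.669 = 8.61

8.61%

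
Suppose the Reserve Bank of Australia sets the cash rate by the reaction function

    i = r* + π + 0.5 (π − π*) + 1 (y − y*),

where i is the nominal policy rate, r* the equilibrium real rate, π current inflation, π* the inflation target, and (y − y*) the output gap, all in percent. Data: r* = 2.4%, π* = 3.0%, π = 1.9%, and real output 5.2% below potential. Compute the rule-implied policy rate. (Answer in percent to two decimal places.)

Output 5.2% below potential → (y − y*) = -5.2.
i = 2.4 + 1.9 + 0.5 × (1.9 − 3.0) + 1 × (-5.2)
   = 2.4 + 1.9 − 0.55 − 5.2 = -1.45

-1.45%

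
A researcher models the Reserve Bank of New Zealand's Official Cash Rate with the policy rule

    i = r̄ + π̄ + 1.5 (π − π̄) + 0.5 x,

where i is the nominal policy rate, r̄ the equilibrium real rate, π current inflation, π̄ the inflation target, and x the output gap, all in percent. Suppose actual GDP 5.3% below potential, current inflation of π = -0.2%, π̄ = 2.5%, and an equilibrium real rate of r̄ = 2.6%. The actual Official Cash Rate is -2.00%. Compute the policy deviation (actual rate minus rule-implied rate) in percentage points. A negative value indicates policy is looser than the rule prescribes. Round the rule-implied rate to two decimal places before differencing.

Output 5.3% below potential → x = -5.3.
i = 2.6 + 2.5 + 1.5 × (-0.2 − 2.5) + 0.5 × (-5.3)
   = 2.6 + 2.5 − 4.05 − 2.65 = -1.60
Deviation = -2.00 − (-1.60) = -0.40 pp.

-0.40 pp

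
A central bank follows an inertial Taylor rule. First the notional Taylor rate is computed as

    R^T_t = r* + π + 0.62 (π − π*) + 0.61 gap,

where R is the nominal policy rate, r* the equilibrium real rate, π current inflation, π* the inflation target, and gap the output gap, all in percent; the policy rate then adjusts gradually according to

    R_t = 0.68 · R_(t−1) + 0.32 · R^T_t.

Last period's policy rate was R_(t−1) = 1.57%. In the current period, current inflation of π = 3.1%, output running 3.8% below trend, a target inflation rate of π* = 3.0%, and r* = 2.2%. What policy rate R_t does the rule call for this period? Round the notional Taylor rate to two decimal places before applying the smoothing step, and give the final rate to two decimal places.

Output 3.8% below potential → gap = -3.8.
R^T_t = 2.2 + 3.1 + 0.62 × (3.1 − 3.0) + 0.61 × (-3.8)
   = 2.2 + 3.1 + 0.062 − 2.318 = 3.04
R_t = 0.68 × 1.57 + 0.32 × 3.04 = 1.0676 + 0.9728 = 2.04

2.04%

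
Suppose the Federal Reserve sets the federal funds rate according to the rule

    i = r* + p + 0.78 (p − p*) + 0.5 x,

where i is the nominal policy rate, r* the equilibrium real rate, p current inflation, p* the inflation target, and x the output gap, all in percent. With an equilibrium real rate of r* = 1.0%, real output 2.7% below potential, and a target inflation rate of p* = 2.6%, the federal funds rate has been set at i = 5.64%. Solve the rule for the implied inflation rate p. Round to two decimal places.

Output 2.7% below potential → x = -2.7.
Collecting p: i = r* + (1 + 0.78) p − 0.78 p* + 0.5 x
1.78 p = 5.64 − 1.0 + 0.78 × 2.6 − 0.5 × (-2.7) = 8.018
p = 8.018 / 1.78 = 4.50

4.50%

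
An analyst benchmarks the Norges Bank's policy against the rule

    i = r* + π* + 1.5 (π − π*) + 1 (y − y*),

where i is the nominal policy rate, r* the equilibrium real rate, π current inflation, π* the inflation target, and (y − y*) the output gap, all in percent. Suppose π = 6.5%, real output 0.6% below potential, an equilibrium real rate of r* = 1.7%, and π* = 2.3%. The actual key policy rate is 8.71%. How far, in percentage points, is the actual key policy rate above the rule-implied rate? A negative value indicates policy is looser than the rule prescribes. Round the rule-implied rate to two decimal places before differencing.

Output 0.6% below potential → (y − y*) = -0.6.
i = 1.7 + 2.3 + 1.5 × (6.5 − 2.3) + 1 × (-0.6)
   = 1.7 + 2.3 + 6.3 − 0.6 = 9.70
Deviation = 8.71 − 9.70 = -0.99 pp.

-0.99 pp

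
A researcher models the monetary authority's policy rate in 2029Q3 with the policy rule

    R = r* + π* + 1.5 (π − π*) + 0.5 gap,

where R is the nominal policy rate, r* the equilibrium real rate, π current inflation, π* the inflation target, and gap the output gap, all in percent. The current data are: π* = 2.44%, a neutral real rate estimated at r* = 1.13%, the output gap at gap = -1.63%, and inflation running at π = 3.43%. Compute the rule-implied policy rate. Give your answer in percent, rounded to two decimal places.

R = 1.13 + 2.44 + 1.5 × (3.43 − 2.44) + 0.5 × (-1.63)
   = 1.13 + 2.44 + 1.485 − 0.815 = 4.24

4.24%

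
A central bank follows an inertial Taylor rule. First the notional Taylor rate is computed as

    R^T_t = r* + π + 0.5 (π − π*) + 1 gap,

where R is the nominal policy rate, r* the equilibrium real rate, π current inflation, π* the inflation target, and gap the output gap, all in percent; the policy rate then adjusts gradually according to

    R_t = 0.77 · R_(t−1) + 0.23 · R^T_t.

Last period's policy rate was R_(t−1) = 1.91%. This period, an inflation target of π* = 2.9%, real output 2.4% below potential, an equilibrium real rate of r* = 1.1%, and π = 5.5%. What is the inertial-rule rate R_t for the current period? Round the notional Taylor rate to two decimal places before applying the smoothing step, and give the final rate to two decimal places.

Output 2.4% below potential → gap = -2.4.
R^T_t = 1.1 + 5.5 + 0.5 × (5.5 − 2.9) + 1 × (-2.4)
   = 1.1 + 5.5 + 1.3 − 2.4 = 5.50
R_t = 0.77 × 1.91 + 0.23 × 5.50 = 1.4707 + 1.265 = 2.74

2.74%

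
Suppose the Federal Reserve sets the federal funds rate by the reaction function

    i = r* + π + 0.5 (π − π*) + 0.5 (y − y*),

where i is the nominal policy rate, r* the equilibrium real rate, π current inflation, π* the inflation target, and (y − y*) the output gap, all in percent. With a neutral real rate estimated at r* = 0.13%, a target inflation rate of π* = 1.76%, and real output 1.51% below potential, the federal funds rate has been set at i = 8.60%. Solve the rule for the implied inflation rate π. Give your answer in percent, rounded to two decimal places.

6.74%

Output 1.51% below potential → (y − y*) = -1.51.
Collecting π: i = r* + (1 + 0.5) π − 0.5 π* + 0.5 (y − y*)
1.5 π = 8.60 − 0.13 + 0.5 × 1.76 − 0.5 × (-1.51) = 10.105
π = 10.105 / 1.5 = 6.74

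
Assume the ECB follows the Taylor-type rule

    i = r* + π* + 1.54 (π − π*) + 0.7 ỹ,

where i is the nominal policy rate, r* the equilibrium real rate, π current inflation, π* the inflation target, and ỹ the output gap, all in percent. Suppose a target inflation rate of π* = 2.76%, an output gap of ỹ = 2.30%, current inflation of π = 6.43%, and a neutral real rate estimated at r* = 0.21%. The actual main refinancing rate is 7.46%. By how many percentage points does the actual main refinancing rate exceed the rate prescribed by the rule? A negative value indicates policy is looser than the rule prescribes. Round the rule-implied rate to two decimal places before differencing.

-2.77 pp

i = 0.21 + 2.76 + 1.54 × (6.43 − 2.76) + 0.7 × 2.30
   = 0.21 + 2.76 + 5.6518 + 1.61 = 10.23
Deviation = 7.46 − 10.23 = -2.77 pp.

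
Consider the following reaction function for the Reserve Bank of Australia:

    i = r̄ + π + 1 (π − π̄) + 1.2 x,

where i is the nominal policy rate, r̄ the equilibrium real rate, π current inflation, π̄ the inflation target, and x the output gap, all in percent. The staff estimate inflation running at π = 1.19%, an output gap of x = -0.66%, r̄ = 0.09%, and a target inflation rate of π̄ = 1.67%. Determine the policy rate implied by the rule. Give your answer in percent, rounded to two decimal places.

0.01%

i = 0.09 + 1.19 + 1 × (1.19 − 1.67) + 1.2 × (-0.66)
   = 0.09 + 1.19 − 0.48 − 0.792 = 0.01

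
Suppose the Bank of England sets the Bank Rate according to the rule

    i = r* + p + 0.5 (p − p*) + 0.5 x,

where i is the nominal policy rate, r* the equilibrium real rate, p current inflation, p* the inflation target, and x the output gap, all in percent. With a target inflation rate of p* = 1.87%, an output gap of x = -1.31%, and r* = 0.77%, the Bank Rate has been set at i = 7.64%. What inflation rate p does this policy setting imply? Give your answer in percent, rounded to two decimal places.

Collecting p: i = r* + (1 + 0.5) p − 0.5 p* + 0.5 x
1.5 p = 7.64 − 0.77 + 0.5 × 1.87 − 0.5 × (-1.31) = 8.46
p = 8.46 / 1.5 = 5.64

5.64%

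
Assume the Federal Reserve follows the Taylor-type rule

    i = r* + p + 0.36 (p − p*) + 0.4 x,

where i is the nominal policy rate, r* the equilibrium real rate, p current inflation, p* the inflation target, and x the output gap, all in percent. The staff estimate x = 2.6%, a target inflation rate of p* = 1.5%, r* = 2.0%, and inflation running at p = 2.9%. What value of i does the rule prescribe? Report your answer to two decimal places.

i = 2.0 + 2.9 + 0.36 × (2.9 − 1.5) + 0.4 × 2.6
   = 2.0 + 2.9 + 0.504 + 1.04 = 6.44

6.44%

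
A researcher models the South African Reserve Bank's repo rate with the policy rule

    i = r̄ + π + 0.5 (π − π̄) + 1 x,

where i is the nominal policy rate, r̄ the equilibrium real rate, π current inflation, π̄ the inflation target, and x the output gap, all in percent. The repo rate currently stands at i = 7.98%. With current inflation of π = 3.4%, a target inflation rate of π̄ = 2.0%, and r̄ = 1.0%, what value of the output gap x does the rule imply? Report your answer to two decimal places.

1 x = 7.98 − 1.0 − 3.4 − 0.5 × (3.4 − 2.0) = 2.88
x = 2.88 / 1 = 2.88

2.88%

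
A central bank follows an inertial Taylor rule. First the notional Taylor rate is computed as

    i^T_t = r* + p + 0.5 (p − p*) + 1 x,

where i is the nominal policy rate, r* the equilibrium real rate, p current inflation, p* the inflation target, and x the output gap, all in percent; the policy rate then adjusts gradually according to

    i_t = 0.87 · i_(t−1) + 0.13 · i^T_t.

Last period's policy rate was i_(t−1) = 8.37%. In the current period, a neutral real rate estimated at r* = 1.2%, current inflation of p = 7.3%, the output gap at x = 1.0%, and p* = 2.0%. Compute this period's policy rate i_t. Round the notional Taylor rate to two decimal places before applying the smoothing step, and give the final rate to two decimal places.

8.86%

i^T_t = 1.2 + 7.3 + 0.5 × (7.3 − 2.0) + 1 × 1.0
   = 1.2 + 7.3 + 2.65 + 1 = 12.15
i_t = 0.87 × 8.37 + 0.13 × 12.15 = 7.2819 + 1.5795 = 8.86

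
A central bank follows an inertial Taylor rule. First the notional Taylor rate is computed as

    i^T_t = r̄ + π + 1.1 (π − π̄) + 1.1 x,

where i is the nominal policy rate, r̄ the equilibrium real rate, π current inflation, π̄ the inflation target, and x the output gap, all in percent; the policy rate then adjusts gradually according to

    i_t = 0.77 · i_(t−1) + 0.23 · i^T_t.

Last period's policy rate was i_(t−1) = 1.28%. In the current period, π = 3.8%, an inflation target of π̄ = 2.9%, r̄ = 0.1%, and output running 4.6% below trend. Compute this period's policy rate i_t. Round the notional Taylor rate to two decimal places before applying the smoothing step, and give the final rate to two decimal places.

0.95%

Output 4.6% below potential → x = -4.6.
i^T_t = 0.1 + 3.8 + 1.1 × (3.8 − 2.9) + 1.1 × (-4.6)
   = 0.1 + 3.8 + 0.99 − 5.06 = -0.17
i_t = 0.77 × 1.28 + 0.23 × (-0.17) = 0.9856 − 0.0391 = 0.95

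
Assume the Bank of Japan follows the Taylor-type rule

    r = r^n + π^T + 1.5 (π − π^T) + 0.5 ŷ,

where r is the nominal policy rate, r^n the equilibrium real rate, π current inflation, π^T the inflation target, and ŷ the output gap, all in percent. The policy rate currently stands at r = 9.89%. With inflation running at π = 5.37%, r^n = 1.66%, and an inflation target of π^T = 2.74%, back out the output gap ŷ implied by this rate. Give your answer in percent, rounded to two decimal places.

0.5 ŷ = 9.89 − 1.66 − 2.74 − 1.5 × (5.37 − 2.74) = 1.545
ŷ = 1.545 / 0.5 = 3.09

3.09%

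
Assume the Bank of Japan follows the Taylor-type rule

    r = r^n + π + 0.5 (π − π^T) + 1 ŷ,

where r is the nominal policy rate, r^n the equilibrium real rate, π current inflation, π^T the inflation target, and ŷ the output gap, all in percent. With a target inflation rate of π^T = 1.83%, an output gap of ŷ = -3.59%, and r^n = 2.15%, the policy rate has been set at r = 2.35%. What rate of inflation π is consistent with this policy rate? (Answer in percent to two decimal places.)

3.14%

Collecting π: r = r^n + (1 + 0.5) π − 0.5 π^T + 1 ŷ
1.5 π = 2.35 − 2.15 + 0.5 × 1.83 − 1 × (-3.59) = 4.705
π = 4.705 / 1.5 = 3.14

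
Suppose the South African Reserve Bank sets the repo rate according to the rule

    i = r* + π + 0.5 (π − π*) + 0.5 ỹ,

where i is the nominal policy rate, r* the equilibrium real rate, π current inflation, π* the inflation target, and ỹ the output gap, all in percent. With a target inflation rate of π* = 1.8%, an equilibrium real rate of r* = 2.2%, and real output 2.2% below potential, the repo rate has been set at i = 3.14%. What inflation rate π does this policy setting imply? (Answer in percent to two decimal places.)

1.96%

Output 2.2% below potential → ỹ = -2.2.
Collecting π: i = r* + (1 + 0.5) π − 0.5 π* + 0.5 ỹ
1.5 π = 3.14 − 2.2 + 0.5 × 1.8 − 0.5 × (-2.2) = 2.94
π = 2.94 / 1.5 = 1.96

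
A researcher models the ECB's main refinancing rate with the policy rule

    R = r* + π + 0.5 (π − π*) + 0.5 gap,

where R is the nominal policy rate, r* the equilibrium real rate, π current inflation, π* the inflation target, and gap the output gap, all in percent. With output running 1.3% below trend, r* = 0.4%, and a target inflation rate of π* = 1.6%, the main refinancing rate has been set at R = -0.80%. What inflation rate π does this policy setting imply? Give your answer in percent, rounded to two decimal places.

Output 1.3% below potential → gap = -1.3.
Collecting π: R = r* + (1 + 0.5) π − 0.5 π* + 0.5 gap
1.5 π = -0.80 − 0.4 + 0.5 × 1.6 − 0.5 × (-1.3) = 0.25
π = 0.25 / 1.5 = 0.17

0.17%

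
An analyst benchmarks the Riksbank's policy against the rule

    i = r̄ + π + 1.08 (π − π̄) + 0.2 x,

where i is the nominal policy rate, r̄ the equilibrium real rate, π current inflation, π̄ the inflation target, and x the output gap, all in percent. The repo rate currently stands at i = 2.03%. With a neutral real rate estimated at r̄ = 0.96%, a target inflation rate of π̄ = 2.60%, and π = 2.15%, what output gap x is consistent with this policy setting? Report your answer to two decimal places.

0.2 x = 2.03 − 0.96 − 2.15 − 1.08 × (2.15 − 2.60) = -0.594
x = -0.594 / 0.2 = -2.97

-2.97%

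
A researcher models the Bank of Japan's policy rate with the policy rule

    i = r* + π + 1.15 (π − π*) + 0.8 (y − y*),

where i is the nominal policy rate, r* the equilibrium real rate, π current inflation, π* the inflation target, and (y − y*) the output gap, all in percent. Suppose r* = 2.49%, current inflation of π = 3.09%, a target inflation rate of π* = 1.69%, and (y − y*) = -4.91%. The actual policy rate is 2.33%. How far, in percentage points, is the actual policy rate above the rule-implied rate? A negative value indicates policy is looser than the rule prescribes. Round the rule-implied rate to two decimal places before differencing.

i = 2.49 + 3.09 + 1.15 × (3.09 − 1.69) + 0.8 × (-4.91)
   = 2.49 + 3.09 + 1.61 − 3.928 = 3.26
Deviation = 2.33 − 3.26 = -0.93 pp.

-0.93 pp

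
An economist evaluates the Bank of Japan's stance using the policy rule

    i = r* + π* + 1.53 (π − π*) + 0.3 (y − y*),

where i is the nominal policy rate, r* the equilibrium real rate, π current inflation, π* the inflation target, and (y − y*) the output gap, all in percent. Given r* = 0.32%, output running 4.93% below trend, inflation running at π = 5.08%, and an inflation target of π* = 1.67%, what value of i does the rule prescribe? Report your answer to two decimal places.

5.73%

Output 4.93% below potential → (y − y*) = -4.93.
i = 0.32 + 1.67 + 1.53 × (5.08 − 1.67) + 0.3 × (-4.93)
   = 0.32 + 1.67 + 5.2173 − 1.479 = 5.73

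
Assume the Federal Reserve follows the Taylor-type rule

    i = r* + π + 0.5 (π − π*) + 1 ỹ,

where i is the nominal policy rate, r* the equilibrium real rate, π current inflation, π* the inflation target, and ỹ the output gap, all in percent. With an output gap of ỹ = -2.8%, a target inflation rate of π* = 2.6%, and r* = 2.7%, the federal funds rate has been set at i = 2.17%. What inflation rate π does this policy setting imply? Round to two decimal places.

Collecting π: i = r* + (1 + 0.5) π − 0.5 π* + 1 ỹ
1.5 π = 2.17 − 2.7 + 0.5 × 2.6 − 1 × (-2.8) = 3.57
π = 3.57 / 1.5 = 2.38

2.38%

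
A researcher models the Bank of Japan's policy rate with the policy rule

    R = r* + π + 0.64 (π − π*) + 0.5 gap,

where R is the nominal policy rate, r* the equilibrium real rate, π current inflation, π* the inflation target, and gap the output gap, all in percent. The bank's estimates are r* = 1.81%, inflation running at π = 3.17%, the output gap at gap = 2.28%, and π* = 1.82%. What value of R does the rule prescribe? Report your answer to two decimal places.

R = 1.81 + 3.17 + 0.64 × (3.17 − 1.82) + 0.5 × 2.28
   = 1.81 + 3.17 + 0.864 + 1.14 = 6.98

6.98%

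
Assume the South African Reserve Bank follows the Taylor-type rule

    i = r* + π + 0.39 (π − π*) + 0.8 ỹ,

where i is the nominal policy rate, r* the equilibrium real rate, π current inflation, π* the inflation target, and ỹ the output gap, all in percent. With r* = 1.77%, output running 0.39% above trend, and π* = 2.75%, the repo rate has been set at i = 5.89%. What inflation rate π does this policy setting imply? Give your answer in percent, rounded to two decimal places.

Output 0.39% above potential → ỹ = 0.39.
Collecting π: i = r* + (1 + 0.39) π − 0.39 π* + 0.8 ỹ
1.39 π = 5.89 − 1.77 + 0.39 × 2.75 − 0.8 × 0.39 = 4.8805
π = 4.8805 / 1.39 = 3.51

3.51%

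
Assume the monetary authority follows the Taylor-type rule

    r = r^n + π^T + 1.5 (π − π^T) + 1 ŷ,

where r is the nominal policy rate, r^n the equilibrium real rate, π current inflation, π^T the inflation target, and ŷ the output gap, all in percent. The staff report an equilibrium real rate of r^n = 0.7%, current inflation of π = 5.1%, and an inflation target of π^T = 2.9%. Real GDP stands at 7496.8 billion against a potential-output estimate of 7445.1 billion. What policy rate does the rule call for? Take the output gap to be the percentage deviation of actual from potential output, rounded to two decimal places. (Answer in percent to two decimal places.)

7.59%

Output gap = 100 × (7496.8 − 7445.1) / 7445.1 = 0.69%.
r = 0.70 + 2.90 + 1.5 × (5.10 − 2.90) + 1 × 0.69
   = 0.70 + 2.9 + 3.3 + 0.69 = 7.59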